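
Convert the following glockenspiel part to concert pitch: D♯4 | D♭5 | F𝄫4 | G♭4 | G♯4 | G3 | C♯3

The glockenspiel sounds a perfect fifteenth above written, so transpose each written note up a perfect fifteenth.
D#4 -> D#6
Db5 -> Db7
Fbb4 -> Fbb6
Gb4 -> Gb6
G#4 -> G#6
G3 -> G5
C#3 -> C#5

D#6 Db7 Fbb6 Gb6 G#6 G5 C#5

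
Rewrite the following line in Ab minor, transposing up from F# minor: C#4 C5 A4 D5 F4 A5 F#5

F# minor to Ab minor up is a diminished third, so every note moves up by that interval.
C#4 to Eb4
C5 to Ebb5
A4 to Cb5
D5 to Fb5
F4 to Abb4
A5 to Cb6
F#5 to Ab5

Eb4 Ebb5 Cb5 Fb5 Abb4 Cb6 Ab5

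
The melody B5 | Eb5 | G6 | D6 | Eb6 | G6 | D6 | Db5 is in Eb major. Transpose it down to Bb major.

Eb major to Bb major down is a perfect fourth, so every note moves down by that interval.
B5 to F#5
Eb5 to Bb4
G6 to D6
D6 to A5
Eb6 to Bb5
G6 to D6
D6 to A5
Db5 to Ab4

F#5 Bb4 D6 A5 Bb5 D6 A5 Ab4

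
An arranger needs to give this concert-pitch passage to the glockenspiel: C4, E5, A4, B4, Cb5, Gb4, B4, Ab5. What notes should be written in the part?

C2 E3 A2 B2 Cb3 Gb2 B2 Ab3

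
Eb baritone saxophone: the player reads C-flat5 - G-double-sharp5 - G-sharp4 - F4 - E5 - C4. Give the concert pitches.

Written C4 on the Eb baritone saxophone sounds as Eb2, a major thirteenth lower; apply that shift to every note.
Cb5 becomes Ebb3
G##5 becomes B#3
G#4 becomes B2
F4 becomes Ab2
E5 becomes G3
C4 becomes Eb2

Ebb3 B#3 B2 Ab2 G3 Eb2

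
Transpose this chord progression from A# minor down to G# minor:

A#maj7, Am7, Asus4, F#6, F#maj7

G#maj7 Gm7 Gsus4 E6 Emaj7

A# minor down to G# minor is a major second; each chord root moves by that interval while the quality stays the same.
A#maj7: root A# down a major second → G#, giving G#maj7.
Am7: root A down a major second → G, giving Gm7.
Asus4: root A down a major second → G, giving Gsus4.
F#6: root F# down a major second → E, giving E6.
F#maj7: root F# down a major second → E, giving Emaj7.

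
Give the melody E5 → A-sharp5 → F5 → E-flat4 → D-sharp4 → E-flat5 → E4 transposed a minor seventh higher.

D6 G#6 Eb6 Db5 C#5 Db6 D5

A minor seventh up from E5 gives D6.
A#5 up a minor seventh is G#6.
F5: a seventh up reaches E, and 10 semitones makes it Eb6.
Eb4: a seventh up reaches D, and 10 semitones makes it Db5.
A minor seventh up from D#4 gives C#5.
A minor seventh up from Eb5 gives Db6.
A minor seventh up from E4 gives D5.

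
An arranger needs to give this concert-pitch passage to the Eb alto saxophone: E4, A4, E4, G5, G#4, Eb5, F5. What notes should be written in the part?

C#5 F#5 C#5 E6 E#5 C6 D6

The Eb alto saxophone sounds a major sixth below written, so the written part must be a major sixth above concert — transpose each note up.
E4 -> C#5
A4 -> F#5
E4 -> C#5
G5 -> E6
G#4 -> E#5
Eb5 -> C6
F5 -> D6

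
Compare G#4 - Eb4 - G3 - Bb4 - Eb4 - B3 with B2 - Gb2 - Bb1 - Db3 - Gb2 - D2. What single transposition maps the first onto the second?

down a major thirteenth

From G#4 to B2 is 13 letter names — a thirteenth of some quality.
B2 to G#4 is 21 semitones, which makes it a major thirteenth; the second version is lower, so the direction is down.
Checking another pair — B3 → D2 — gives the same interval.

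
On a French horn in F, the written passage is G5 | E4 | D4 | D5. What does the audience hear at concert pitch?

C5 A3 G3 G4

Written C4 on the French horn in F sounds as F3, a perfect fifth lower; apply that shift to every note.
G5 to C5
E4 to A3
D4 to G3
D5 to G4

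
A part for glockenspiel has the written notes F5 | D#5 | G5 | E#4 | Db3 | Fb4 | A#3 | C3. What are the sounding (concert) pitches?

The glockenspiel sounds a perfect fifteenth above written, so transpose each written note up a perfect fifteenth.
F5 becomes F7
D#5 becomes D#7
G5 becomes G7
E#4 becomes E#6
Db3 becomes Db5
Fb4 becomes Fb6
A#3 becomes A#5
C3 becomes C5

F7 D#7 G7 E#6 Db5 Fb6 A#5 C5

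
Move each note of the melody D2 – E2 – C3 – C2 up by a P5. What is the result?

A2 B2 G3 G2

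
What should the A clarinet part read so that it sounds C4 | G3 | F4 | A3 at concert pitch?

Eb4 Bb3 Ab4 C4

Written C4 sounds as A3 on the A clarinet, so concert pitches are written a minor third up.
C4 -> Eb4
G3 -> Bb3
F4 -> Ab4
A3 -> C4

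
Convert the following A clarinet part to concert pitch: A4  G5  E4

F#4 E5 C#4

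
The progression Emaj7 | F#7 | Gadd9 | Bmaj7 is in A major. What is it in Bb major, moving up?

A major up to Bb major is a minor second; each chord root moves by that interval while the quality stays the same.
Emaj7: root E up a minor second → F, giving Fmaj7.
F#7: root F# up a minor second → G, giving G7.
Gadd9: root G up a minor second → Ab, giving Abadd9.
Bmaj7: root B up a minor second → C, giving Cmaj7.

Fmaj7 G7 Abadd9 Cmaj7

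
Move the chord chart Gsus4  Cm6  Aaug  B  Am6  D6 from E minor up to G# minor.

E minor up to G# minor is a major third; each chord root moves by that interval while the quality stays the same.
Gsus4: root G up a major third → B, giving Bsus4.
Cm6: root C up a major third → E, giving Em6.
Aaug: root A up a major third → C#, giving C#aug.
B: root B up a major third → D#, giving D#.
Am6: root A up a major third → C#, giving C#m6.
D6: root D up a major third → F#, giving F#6.

Bsus4 Em6 C#aug D# C#m6 F#6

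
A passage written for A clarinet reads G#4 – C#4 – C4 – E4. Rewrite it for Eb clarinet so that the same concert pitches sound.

C##4 F##3 F#3 A#3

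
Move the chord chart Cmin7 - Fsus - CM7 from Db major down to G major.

F#min7 Bsus F#M7

Db major down to G major is a diminished fifth; each chord root moves by that interval while the quality stays the same.
Cmin7: root C down a diminished fifth → F#, giving F#min7.
Fsus: root F down a diminished fifth → B, giving Bsus.
CM7: root C down a diminished fifth → F#, giving F#M7.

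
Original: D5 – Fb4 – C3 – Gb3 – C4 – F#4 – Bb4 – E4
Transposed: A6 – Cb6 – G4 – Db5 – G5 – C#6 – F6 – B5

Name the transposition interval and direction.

up a perfect twelfth

Take the first pair: D5 → A6. D to A spans 12 letter names, so the interval is some kind of twelfth.
D5 to A6 is 19 semitones, which makes it a perfect twelfth; the second version is higher, so the direction is up.
Checking another pair — E4 → B5 — gives the same interval.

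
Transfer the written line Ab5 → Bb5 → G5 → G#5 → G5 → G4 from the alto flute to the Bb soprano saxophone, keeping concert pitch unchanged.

F5 G5 E5 E#5 E5 E4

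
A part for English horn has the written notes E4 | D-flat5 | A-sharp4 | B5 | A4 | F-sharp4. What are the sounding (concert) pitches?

The English horn sounds a perfect fifth below written, so transpose each written note down a perfect fifth.
E4 gives A3
Db5 gives Gb4
A#4 gives D#4
B5 gives E5
A4 gives D4
F#4 gives B3

A3 Gb4 D#4 E5 D4 B3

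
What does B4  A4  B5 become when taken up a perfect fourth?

E5 D5 E6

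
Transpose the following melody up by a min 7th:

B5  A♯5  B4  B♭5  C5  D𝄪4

A6 G#6 A5 Ab6 Bb5 C##5

B5: a seventh up reaches A, and 10 semitones makes it A6.
A#5 up a minor seventh is G#6.
B4: a seventh up reaches A, and 10 semitones makes it A5.
Bb5: a seventh up reaches A, and 10 semitones makes it Ab6.
C5: a seventh up reaches B, and 10 semitones makes it Bb5.
A minor seventh up from D##4 gives C##5.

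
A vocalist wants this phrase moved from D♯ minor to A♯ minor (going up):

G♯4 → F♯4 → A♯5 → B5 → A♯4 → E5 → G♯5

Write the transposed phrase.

D#5 C#5 E#6 F#6 E#5 B5 D#6

From D♯ up to A♯ is a perfect fifth; apply that to each pitch.
G#4 gives D#5
F#4 gives C#5
A#5 gives E#6
B5 gives F#6
A#4 gives E#5
E5 gives B5
G#5 gives D#6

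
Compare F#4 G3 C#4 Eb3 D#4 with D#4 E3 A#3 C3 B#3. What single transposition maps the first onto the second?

From F#4 to D#4 is 3 letter names — a third of some quality.
D#4 to F#4 is 3 semitones, which makes it a minor third; the second version is lower, so the direction is down.
Checking another pair — D#4 → B#3 — gives the same interval.

down a minor third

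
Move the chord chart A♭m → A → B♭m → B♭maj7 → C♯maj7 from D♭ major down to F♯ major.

D♭ major down to F♯ major is a diminished sixth; each chord root moves by that interval while the quality stays the same.
A♭m: root A♭ down a diminished sixth → C#, giving C#m.
A: root A down a diminished sixth → C##, giving C##.
B♭m: root B♭ down a diminished sixth → D#, giving D#m.
B♭maj7: root B♭ down a diminished sixth → D#, giving D#maj7.
C♯maj7: root C♯ down a diminished sixth → E##, giving E##maj7.

C#m C## D#m D#maj7 E##maj7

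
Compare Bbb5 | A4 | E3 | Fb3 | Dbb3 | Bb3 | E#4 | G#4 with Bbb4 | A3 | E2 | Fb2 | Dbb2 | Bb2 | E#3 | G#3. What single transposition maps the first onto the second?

down a perfect octave

Take the first pair: Bbb5 → Bbb4. B to B spans 8 letter names, so the interval is some kind of octave.
Bbb4 to Bbb5 is 12 semitones, which makes it a perfect octave; the second version is lower, so the direction is down.
Checking another pair — G#4 → G#3 — gives the same interval.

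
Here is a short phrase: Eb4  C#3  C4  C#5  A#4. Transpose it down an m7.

Eb4 becomes F3
C#3 becomes D#2
C4 becomes D3
C#5 becomes D#4
A#4 becomes B#3

F3 D#2 D3 D#4 B#3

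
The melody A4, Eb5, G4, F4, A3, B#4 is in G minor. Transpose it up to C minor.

D5 Ab5 C5 Bb4 D4 E#5

From G up to C is a perfect fourth; apply that to each pitch.
A4 becomes D5
Eb5 becomes Ab5
G4 becomes C5
F4 becomes Bb4
A3 becomes D4
B#4 becomes E#5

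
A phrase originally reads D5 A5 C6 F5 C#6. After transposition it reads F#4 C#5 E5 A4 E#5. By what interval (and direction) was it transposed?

down a minor sixth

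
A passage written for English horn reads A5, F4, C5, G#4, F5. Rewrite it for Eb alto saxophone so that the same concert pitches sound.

First find concert pitch: the English horn sounds a perfect fifth below written, so A5 F4 C5 G#4 F5 sounds D5 Bb3 F4 C#4 Bb4.
Then write for Eb alto saxophone: it sounds a major sixth below written, so the part must be a major sixth above concert.
D5 → B5
Bb3 → G4
F4 → D5
C#4 → A#4
Bb4 → G5

B5 G4 D5 A#4 G5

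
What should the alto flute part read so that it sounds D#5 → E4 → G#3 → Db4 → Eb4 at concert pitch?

G#5 A4 C#4 Gb4 Ab4

Written C4 sounds as G3 on the alto flute, so concert pitches are written a perfect fourth up.
D#5 gives G#5
E4 gives A4
G#3 gives C#4
Db4 gives Gb4
Eb4 gives Ab4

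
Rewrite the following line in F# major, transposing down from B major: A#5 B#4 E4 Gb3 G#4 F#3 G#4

B major to F# major down is a perfect fourth, so every note moves down by that interval.
A#5 to E#5
B#4 to F##4
E4 to B3
Gb3 to Db3
G#4 to D#4
F#3 to C#3
G#4 to D#4

E#5 F##4 B3 Db3 D#4 C#3 D#4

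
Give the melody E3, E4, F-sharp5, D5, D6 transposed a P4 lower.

B2 B3 C#5 A4 A5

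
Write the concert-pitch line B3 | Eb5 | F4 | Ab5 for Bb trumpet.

Written C4 sounds as Bb3 on the Bb trumpet, so concert pitches are written a major second up.
B3 to C#4
Eb5 to F5
F4 to G4
Ab5 to Bb5

C#4 F5 G4 Bb5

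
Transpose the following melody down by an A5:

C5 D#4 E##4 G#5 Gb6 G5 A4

Fb4 G3 A#3 C5 Cbb6 Cb5 Db4

C5 gives Fb4
D#4 gives G3
E##4 gives A#3
G#5 gives C5
Gb6 gives Cbb6
G5 gives Cb5
A4 gives Db4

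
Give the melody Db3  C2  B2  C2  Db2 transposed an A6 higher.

Db3 becomes B3
C2 becomes A#2
B2 becomes G##3
C2 becomes A#2
Db2 becomes B2

B3 A#2 G##3 A#2 B2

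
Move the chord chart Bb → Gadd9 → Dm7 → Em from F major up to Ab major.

F major up to Ab major is a minor third; each chord root moves by that interval while the quality stays the same.
Bb: root Bb up a minor third → Db, giving Db.
Gadd9: root G up a minor third → Bb, giving Bbadd9.
Dm7: root D up a minor third → F, giving Fm7.
Em: root E up a minor third → G, giving Gm.

Db Bbadd9 Fm7 Gm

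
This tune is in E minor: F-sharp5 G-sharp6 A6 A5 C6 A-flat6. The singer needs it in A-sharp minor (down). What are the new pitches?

E minor to A-sharp minor down is a diminished fifth, so every note moves down by that interval.
F#5 -> B#4
G#6 -> C##6
A6 -> D#6
A5 -> D#5
C6 -> F#5
Ab6 -> D6

B#4 C##6 D#6 D#5 F#5 D6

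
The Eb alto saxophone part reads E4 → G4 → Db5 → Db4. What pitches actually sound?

The Eb alto saxophone sounds a major sixth below written, so transpose each written note down a major sixth.
E4 gives G3
G4 gives Bb3
Db5 gives Fb4
Db4 gives Fb3

G3 Bb3 Fb4 Fb3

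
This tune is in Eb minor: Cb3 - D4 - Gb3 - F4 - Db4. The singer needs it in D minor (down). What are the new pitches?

Bb2 C#4 F3 E4 C4

Eb minor to D minor down is a minor second, so every note moves down by that interval.
Cb3 -> Bb2
D4 -> C#4
Gb3 -> F3
F4 -> E4
Db4 -> C4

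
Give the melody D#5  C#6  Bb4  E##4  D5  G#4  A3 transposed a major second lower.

D#5 → C#5
C#6 → B5
Bb4 → Ab4
E##4 → D##4
D5 → C5
G#4 → F#4
A3 → G3

C#5 B5 Ab4 D##4 C5 F#4 G3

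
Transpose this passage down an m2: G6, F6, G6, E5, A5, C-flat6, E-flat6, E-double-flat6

F#6 E6 F#6 D#5 G#5 Bb5 D6 Db6

A minor second down from G6 gives F#6.
F6: a second down reaches E, and 1 semitone makes it E6.
G6: a second down reaches F, and 1 semitone makes it F#6.
E5 down a minor second is D#5.
A5: a second down reaches G, and 1 semitone makes it G#5.
A minor second down from Cb6 gives Bb5.
A minor second down from Eb6 gives D6.
A minor second down from Ebb6 gives Db6.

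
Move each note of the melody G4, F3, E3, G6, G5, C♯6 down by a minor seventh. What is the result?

A3 G2 F#2 A5 A4 D#5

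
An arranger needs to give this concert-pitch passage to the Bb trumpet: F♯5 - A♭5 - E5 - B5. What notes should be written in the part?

G#5 Bb5 F#5 C#6

Written C4 sounds as Bb3 on the Bb trumpet, so concert pitches are written a major second up.
F#5 to G#5
Ab5 to Bb5
E5 to F#5
B5 to C#6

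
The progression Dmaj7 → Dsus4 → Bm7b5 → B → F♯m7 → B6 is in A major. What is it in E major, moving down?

A major down to E major is a perfect fourth; each chord root moves by that interval while the quality stays the same.
Dmaj7: root D down a perfect fourth → A, giving Amaj7.
Dsus4: root D down a perfect fourth → A, giving Asus4.
Bm7b5: root B down a perfect fourth → F#, giving F#m7b5.
B: root B down a perfect fourth → F#, giving F#.
F♯m7: root F♯ down a perfect fourth → C#, giving C#m7.
B6: root B down a perfect fourth → F#, giving F#6.

Amaj7 Asus4 F#m7b5 F# C#m7 F#6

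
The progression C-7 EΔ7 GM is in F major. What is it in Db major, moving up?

Ab-7 CΔ7 EbM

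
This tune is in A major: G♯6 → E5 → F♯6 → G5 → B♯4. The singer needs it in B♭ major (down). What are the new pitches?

A5 F4 G5 Ab4 C#4

A major to B♭ major down is a major seventh, so every note moves down by that interval.
G#6 gives A5
E5 gives F4
F#6 gives G5
G5 gives Ab4
B#4 gives C#4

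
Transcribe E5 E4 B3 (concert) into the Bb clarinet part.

F#5 F#4 C#4

Written C4 sounds as Bb3 on the Bb clarinet, so concert pitches are written a major second up.
E5 to F#5
E4 to F#4
B3 to C#4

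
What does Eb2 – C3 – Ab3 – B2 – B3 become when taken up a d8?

Eb2 up a diminished octave is Ebb3.
C3 up a diminished octave is Cb4.
A diminished octave up from Ab3 gives Abb4.
B2: an octave up reaches B, and 11 semitones makes it Bb3.
B3: an octave up reaches B, and 11 semitones makes it Bb4.

Ebb3 Cb4 Abb4 Bb3 Bb4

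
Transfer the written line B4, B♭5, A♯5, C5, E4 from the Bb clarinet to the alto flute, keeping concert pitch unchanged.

D5 Db6 C#6 Eb5 G4

First find concert pitch: the Bb clarinet sounds a major second below written, so B4 B♭5 A♯5 C5 E4 sounds A4 Ab5 G#5 Bb4 D4.
Then write for alto flute: it sounds a perfect fourth below written, so the part must be a perfect fourth above concert.
A4 → D5
Ab5 → Db6
G#5 → C#6
Bb4 → Eb5
D4 → G4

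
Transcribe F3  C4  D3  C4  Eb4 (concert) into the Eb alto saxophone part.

The Eb alto saxophone sounds a major sixth below written, so the written part must be a major sixth above concert — transpose each note up.
F3 → D4
C4 → A4
D3 → B3
C4 → A4
Eb4 → C5

D4 A4 B3 A4 C5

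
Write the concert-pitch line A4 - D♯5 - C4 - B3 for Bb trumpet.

B4 E#5 D4 C#4

Written C4 sounds as Bb3 on the Bb trumpet, so concert pitches are written a major second up.
A4 → B4
D#5 → E#5
C4 → D4
B3 → C#4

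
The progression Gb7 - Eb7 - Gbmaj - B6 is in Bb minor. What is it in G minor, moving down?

Eb7 C7 Ebmaj G#6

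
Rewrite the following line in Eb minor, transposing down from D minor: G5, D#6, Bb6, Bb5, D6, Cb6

Ab4 E5 Cb6 Cb5 Eb5 Dbb5

From D down to Eb is a major seventh; apply that to each pitch.
G5 to Ab4
D#6 to E5
Bb6 to Cb6
Bb5 to Cb5
D6 to Eb5
Cb6 to Dbb5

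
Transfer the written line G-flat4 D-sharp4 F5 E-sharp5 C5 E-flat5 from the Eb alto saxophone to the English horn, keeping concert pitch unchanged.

First find concert pitch: the Eb alto saxophone sounds a major sixth below written, so G-flat4 D-sharp4 F5 E-sharp5 C5 E-flat5 sounds Bbb3 F#3 Ab4 G#4 Eb4 Gb4.
Then write for English horn: it sounds a perfect fifth below written, so the part must be a perfect fifth above concert.
Bbb3 → Fb4
F#3 → C#4
Ab4 → Eb5
G#4 → D#5
Eb4 → Bb4
Gb4 → Db5

Fb4 C#4 Eb5 D#5 Bb4 Db5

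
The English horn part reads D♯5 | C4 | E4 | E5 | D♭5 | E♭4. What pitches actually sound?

Written C4 on the English horn sounds as F3, a perfect fifth lower; apply that shift to every note.
D#5 → G#4
C4 → F3
E4 → A3
E5 → A4
Db5 → Gb4
Eb4 → Ab3

G#4 F3 A3 A4 Gb4 Ab3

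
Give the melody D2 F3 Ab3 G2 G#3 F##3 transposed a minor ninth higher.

A minor ninth up from D2 gives Eb3.
F3 up a minor ninth is Gb4.
A minor ninth up from Ab3 gives Bbb4.
G2 up a minor ninth is Ab3.
G#3: a ninth up reaches A, and 13 semitones makes it A4.
F##3: a ninth up reaches G, and 13 semitones makes it G#4.

Eb3 Gb4 Bbb4 Ab3 A4 G#4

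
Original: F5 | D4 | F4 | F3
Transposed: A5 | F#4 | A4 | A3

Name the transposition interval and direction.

Take the first pair: F5 → A5. F to A spans 3 letter names, so the interval is some kind of third.
F5 to A5 is 4 semitones, which makes it a major third; the second version is higher, so the direction is up.
Checking another pair — F3 → A3 — gives the same interval.

up a major third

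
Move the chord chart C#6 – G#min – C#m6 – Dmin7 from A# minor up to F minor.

Ab6 Ebmin Abm6 Bbbmin7

A# minor up to F minor is a diminished sixth; each chord root moves by that interval while the quality stays the same.
C#6: root C# up a diminished sixth → Ab, giving Ab6.
G#min: root G# up a diminished sixth → Eb, giving Ebmin.
C#m6: root C# up a diminished sixth → Ab, giving Abm6.
Dmin7: root D up a diminished sixth → Bbb, giving Bbbmin7.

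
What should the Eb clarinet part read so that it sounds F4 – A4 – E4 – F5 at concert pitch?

The Eb clarinet sounds a minor third above written, so the written part must be a minor third below concert — transpose each note down.
F4 to D4
A4 to F#4
E4 to C#4
F5 to D5

D4 F#4 C#4 D5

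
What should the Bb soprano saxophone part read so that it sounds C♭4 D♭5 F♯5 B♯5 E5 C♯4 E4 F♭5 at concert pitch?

Db4 Eb5 G#5 C##6 F#5 D#4 F#4 Gb5

Written C4 sounds as Bb3 on the Bb soprano saxophone, so concert pitches are written a major second up.
Cb4 gives Db4
Db5 gives Eb5
F#5 gives G#5
B#5 gives C##6
E5 gives F#5
C#4 gives D#4
E4 gives F#4
Fb5 gives Gb5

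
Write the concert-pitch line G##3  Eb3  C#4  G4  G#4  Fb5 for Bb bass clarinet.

A##4 F4 D#5 A5 A#5 Gb6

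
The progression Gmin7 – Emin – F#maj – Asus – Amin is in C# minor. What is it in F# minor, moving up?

C# minor up to F# minor is a perfect fourth; each chord root moves by that interval while the quality stays the same.
Gmin7: root G up a perfect fourth → C, giving Cmin7.
Emin: root E up a perfect fourth → A, giving Amin.
F#maj: root F# up a perfect fourth → B, giving Bmaj.
Asus: root A up a perfect fourth → D, giving Dsus.
Amin: root A up a perfect fourth → D, giving Dmin.

Cmin7 Amin Bmaj Dsus Dmin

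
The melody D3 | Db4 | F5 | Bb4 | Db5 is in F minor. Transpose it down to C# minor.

F minor to C# minor down is a diminished fourth, so every note moves down by that interval.
D3 -> A#2
Db4 -> A3
F5 -> C#5
Bb4 -> F#4
Db5 -> A4

A#2 A3 C#5 F#4 A4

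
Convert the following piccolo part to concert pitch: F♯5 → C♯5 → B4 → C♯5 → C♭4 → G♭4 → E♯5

F#6 C#6 B5 C#6 Cb5 Gb5 E#6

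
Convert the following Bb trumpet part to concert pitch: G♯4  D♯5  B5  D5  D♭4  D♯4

F#4 C#5 A5 C5 Cb4 C#4

The Bb trumpet sounds a major second below written, so transpose each written note down a major second.
G#4 → F#4
D#5 → C#5
B5 → A5
D5 → C5
Db4 → Cb4
D#4 → C#4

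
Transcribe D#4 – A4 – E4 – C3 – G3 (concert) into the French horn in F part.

A#4 E5 B4 G3 D4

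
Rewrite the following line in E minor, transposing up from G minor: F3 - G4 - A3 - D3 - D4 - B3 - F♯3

From G up to E is a major sixth; apply that to each pitch.
F3 -> D4
G4 -> E5
A3 -> F#4
D3 -> B3
D4 -> B4
B3 -> G#4
F#3 -> D#4

D4 E5 F#4 B3 B4 G#4 D#4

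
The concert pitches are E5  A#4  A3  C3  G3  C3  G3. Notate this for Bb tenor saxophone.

Written C4 sounds as Bb2 on the Bb tenor saxophone, so concert pitches are written a major ninth up.
E5 becomes F#6
A#4 becomes B#5
A3 becomes B4
C3 becomes D4
G3 becomes A4
C3 becomes D4
G3 becomes A4

F#6 B#5 B4 D4 A4 D4 A4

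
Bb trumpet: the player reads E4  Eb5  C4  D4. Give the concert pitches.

D4 Db5 Bb3 C4

Written C4 on the Bb trumpet sounds as Bb3, a major second lower; apply that shift to every note.
E4 → D4
Eb5 → Db5
C4 → Bb3
D4 → C4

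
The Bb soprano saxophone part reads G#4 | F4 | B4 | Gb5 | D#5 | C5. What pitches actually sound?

F#4 Eb4 A4 Fb5 C#5 Bb4

The Bb soprano saxophone sounds a major second below written, so transpose each written note down a major second.
G#4 to F#4
F4 to Eb4
B4 to A4
Gb5 to Fb5
D#5 to C#5
C5 to Bb4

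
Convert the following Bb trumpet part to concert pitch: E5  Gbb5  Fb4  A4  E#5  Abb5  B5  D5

The Bb trumpet sounds a major second below written, so transpose each written note down a major second.
E5 -> D5
Gbb5 -> Fbb5
Fb4 -> Ebb4
A4 -> G4
E#5 -> D#5
Abb5 -> Gbb5
B5 -> A5
D5 -> C5

D5 Fbb5 Ebb4 G4 D#5 Gbb5 A5 C5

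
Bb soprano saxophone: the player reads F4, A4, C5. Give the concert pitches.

Eb4 G4 Bb4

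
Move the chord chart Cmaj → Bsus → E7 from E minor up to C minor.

Abmaj Gsus C7

E minor up to C minor is a minor sixth; each chord root moves by that interval while the quality stays the same.
Cmaj: root C up a minor sixth → Ab, giving Abmaj.
Bsus: root B up a minor sixth → G, giving Gsus.
E7: root E up a minor sixth → C, giving C7.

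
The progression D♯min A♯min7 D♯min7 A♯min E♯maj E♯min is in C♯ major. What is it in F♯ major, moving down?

G#min D#min7 G#min7 D#min A#maj A#min

C♯ major down to F♯ major is a perfect fifth; each chord root moves by that interval while the quality stays the same.
D♯min: root D♯ down a perfect fifth → G#, giving G#min.
A♯min7: root A♯ down a perfect fifth → D#, giving D#min7.
D♯min7: root D♯ down a perfect fifth → G#, giving G#min7.
A♯min: root A♯ down a perfect fifth → D#, giving D#min.
E♯maj: root E♯ down a perfect fifth → A#, giving A#maj.
E♯min: root E♯ down a perfect fifth → A#, giving A#min.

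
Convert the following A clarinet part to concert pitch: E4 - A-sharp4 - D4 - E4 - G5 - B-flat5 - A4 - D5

C#4 F##4 B3 C#4 E5 G5 F#4 B4

The A clarinet sounds a minor third below written, so transpose each written note down a minor third.
E4 to C#4
A#4 to F##4
D4 to B3
E4 to C#4
G5 to E5
Bb5 to G5
A4 to F#4
D5 to B4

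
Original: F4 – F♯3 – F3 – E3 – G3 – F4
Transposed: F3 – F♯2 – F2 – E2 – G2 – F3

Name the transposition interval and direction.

down a perfect octave

From F4 to F3 is 8 letter names — an octave of some quality.
F3 to F4 is 12 semitones, which makes it a perfect octave; the second version is lower, so the direction is down.
Checking another pair — F4 → F3 — gives the same interval.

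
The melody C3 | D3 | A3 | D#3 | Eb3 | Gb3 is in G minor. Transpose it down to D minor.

G2 A2 E3 A#2 Bb2 Db3

G minor to D minor down is a perfect fourth, so every note moves down by that interval.
C3 becomes G2
D3 becomes A2
A3 becomes E3
D#3 becomes A#2
Eb3 becomes Bb2
Gb3 becomes Db3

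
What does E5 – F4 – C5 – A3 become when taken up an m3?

E5 -> G5
F4 -> Ab4
C5 -> Eb5
A3 -> C4

G5 Ab4 Eb5 C4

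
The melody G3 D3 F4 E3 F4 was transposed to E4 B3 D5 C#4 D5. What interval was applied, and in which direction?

From G3 to E4 is 6 letter names — a sixth of some quality.
G3 to E4 is 9 semitones, which makes it a major sixth; the second version is higher, so the direction is up.
Checking another pair — F4 → D5 — gives the same interval.

up a major sixth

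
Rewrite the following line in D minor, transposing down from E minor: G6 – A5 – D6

F6 G5 C6

From E down to D is a major second; apply that to each pitch.
G6 to F6
A5 to G5
D6 to C6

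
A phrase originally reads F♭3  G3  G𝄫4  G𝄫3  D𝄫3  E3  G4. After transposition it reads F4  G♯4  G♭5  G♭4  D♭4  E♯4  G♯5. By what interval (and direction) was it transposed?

From Fb3 to F4 is 8 letter names — an octave of some quality.
Fb3 to F4 is 13 semitones, which makes it an augmented octave; the second version is higher, so the direction is up.
Checking another pair — G4 → G#5 — gives the same interval.

up an augmented octave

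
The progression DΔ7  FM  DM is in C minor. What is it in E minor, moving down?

C minor down to E minor is a minor sixth; each chord root moves by that interval while the quality stays the same.
DΔ7: root D down a minor sixth → F#, giving F#Δ7.
FM: root F down a minor sixth → A, giving AM.
DM: root D down a minor sixth → F#, giving F#M.

F#Δ7 AM F#M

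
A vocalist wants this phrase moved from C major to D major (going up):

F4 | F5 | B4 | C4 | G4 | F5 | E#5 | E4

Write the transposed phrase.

G4 G5 C#5 D4 A4 G5 F##5 F#4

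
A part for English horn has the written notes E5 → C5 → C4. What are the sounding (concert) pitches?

Written C4 on the English horn sounds as F3, a perfect fifth lower; apply that shift to every note.
E5 to A4
C5 to F4
C4 to F3

A4 F4 F3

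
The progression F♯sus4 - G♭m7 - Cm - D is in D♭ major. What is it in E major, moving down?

G##sus4 Am7 D#m E#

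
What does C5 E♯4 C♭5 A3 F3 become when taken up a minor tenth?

Eb6 G#5 Ebb6 C5 Ab4

C5 gives Eb6
E#4 gives G#5
Cb5 gives Ebb6
A3 gives C5
F3 gives Ab4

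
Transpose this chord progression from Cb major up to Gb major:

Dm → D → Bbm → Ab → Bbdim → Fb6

Am A Fm Eb Fdim Cb6

Cb major up to Gb major is a perfect fifth; each chord root moves by that interval while the quality stays the same.
Dm: root D up a perfect fifth → A, giving Am.
D: root D up a perfect fifth → A, giving A.
Bbm: root Bb up a perfect fifth → F, giving Fm.
Ab: root Ab up a perfect fifth → Eb, giving Eb.
Bbdim: root Bb up a perfect fifth → F, giving Fdim.
Fb6: root Fb up a perfect fifth → Cb, giving Cb6.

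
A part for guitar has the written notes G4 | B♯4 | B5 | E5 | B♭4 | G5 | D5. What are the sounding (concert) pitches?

G3 B#3 B4 E4 Bb3 G4 D4

Written C4 on the guitar sounds as C3, a perfect octave lower; apply that shift to every note.
G4 to G3
B#4 to B#3
B5 to B4
E5 to E4
Bb4 to Bb3
G5 to G4
D5 to D4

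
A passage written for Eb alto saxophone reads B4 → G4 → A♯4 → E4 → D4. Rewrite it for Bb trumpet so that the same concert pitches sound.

First find concert pitch: the Eb alto saxophone sounds a major sixth below written, so B4 G4 A♯4 E4 D4 sounds D4 Bb3 C#4 G3 F3.
Then write for Bb trumpet: it sounds a major second below written, so the part must be a major second above concert.
D4 → E4
Bb3 → C4
C#4 → D#4
G3 → A3
F3 → G3

E4 C4 D#4 A3 G3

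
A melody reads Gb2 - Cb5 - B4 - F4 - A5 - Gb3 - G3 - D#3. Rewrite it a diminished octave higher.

Gb2 to Gbb3
Cb5 to Cbb6
B4 to Bb5
F4 to Fb5
A5 to Ab6
Gb3 to Gbb4
G3 to Gb4
D#3 to D4

Gbb3 Cbb6 Bb5 Fb5 Ab6 Gbb4 Gb4 D4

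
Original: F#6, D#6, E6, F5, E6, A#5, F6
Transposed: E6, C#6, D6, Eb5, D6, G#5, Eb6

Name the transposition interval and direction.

down a major second

Take the first pair: F#6 → E6. F to E spans 2 letter names, so the interval is some kind of second.
E6 to F#6 is 2 semitones, which makes it a major second; the second version is lower, so the direction is down.
Checking another pair — F6 → Eb6 — gives the same interval.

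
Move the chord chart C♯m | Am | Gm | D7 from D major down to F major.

Em Cm Bbm F7

D major down to F major is a major sixth; each chord root moves by that interval while the quality stays the same.
C♯m: root C♯ down a major sixth → E, giving Em.
Am: root A down a major sixth → C, giving Cm.
Gm: root G down a major sixth → Bb, giving Bbm.
D7: root D down a major sixth → F, giving F7.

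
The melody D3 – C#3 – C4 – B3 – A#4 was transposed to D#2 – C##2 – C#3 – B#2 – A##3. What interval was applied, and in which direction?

down a diminished octave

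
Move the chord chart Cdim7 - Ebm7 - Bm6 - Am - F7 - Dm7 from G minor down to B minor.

Edim7 Gm7 D#m6 C#m A7 F#m7

G minor down to B minor is a minor sixth; each chord root moves by that interval while the quality stays the same.
Cdim7: root C down a minor sixth → E, giving Edim7.
Ebm7: root Eb down a minor sixth → G, giving Gm7.
Bm6: root B down a minor sixth → D#, giving D#m6.
Am: root A down a minor sixth → C#, giving C#m.
F7: root F down a minor sixth → A, giving A7.
Dm7: root D down a minor sixth → F#, giving F#m7.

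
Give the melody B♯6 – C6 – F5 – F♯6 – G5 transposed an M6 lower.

D#6 Eb5 Ab4 A5 Bb4

B#6: a sixth down reaches D, and 9 semitones makes it D#6.
A major sixth down from C6 gives Eb5.
F5: a sixth down reaches A, and 9 semitones makes it Ab4.
A major sixth down from F#6 gives A5.
G5 down a major sixth is Bb4.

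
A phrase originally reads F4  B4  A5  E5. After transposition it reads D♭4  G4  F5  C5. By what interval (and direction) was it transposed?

down a major third

From F4 to Db4 is 3 letter names — a third of some quality.
Db4 to F4 is 4 semitones, which makes it a major third; the second version is lower, so the direction is down.
Checking another pair — E5 → C5 — gives the same interval.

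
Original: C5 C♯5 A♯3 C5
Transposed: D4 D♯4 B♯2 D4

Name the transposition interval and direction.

down a minor seventh

From C5 to D4 is 7 letter names — a seventh of some quality.
D4 to C5 is 10 semitones, which makes it a minor seventh; the second version is lower, so the direction is down.
Checking another pair — C5 → D4 — gives the same interval.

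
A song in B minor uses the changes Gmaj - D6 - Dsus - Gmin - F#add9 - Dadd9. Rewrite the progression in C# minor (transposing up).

Amaj E6 Esus Amin G#add9 Eadd9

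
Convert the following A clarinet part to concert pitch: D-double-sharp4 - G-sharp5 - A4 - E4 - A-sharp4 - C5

B##3 E#5 F#4 C#4 F##4 A4

The A clarinet sounds a minor third below written, so transpose each written note down a minor third.
D##4 to B##3
G#5 to E#5
A4 to F#4
E4 to C#4
A#4 to F##4
C5 to A4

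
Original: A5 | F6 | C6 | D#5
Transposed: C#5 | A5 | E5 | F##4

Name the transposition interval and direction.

Take the first pair: A5 → C#5. A to C spans 6 letter names, so the interval is some kind of sixth.
C#5 to A5 is 8 semitones, which makes it a minor sixth; the second version is lower, so the direction is down.
Checking another pair — D#5 → F##4 — gives the same interval.

down a minor sixth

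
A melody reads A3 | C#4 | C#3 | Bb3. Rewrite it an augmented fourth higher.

D#4 F##4 F##3 E4

An augmented fourth up from A3 gives D#4.
An augmented fourth up from C#4 gives F##4.
An augmented fourth up from C#3 gives F##3.
Bb3 up an augmented fourth is E4.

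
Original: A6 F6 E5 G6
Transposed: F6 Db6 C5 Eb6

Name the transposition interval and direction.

Take the first pair: A6 → F6. A to F spans 3 letter names, so the interval is some kind of third.
F6 to A6 is 4 semitones, which makes it a major third; the second version is lower, so the direction is down.
Checking another pair — G6 → Eb6 — gives the same interval.

down a major third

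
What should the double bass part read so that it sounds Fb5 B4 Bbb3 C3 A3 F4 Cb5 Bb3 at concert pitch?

Fb6 B5 Bbb4 C4 A4 F5 Cb6 Bb4

The double bass sounds a perfect octave below written, so the written part must be a perfect octave above concert — transpose each note up.
Fb5 -> Fb6
B4 -> B5
Bbb3 -> Bbb4
C3 -> C4
A3 -> A4
F4 -> F5
Cb5 -> Cb6
Bb3 -> Bb4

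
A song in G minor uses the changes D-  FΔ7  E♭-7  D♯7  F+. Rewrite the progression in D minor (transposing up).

A- CΔ7 Bb-7 A#7 C+

G minor up to D minor is a perfect fifth; each chord root moves by that interval while the quality stays the same.
D-: root D up a perfect fifth → A, giving A-.
FΔ7: root F up a perfect fifth → C, giving CΔ7.
E♭-7: root E♭ up a perfect fifth → Bb, giving Bb-7.
D♯7: root D♯ up a perfect fifth → A#, giving A#7.
F+: root F up a perfect fifth → C, giving C+.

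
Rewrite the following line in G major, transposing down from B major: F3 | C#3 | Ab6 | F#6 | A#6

Db3 A2 Fb6 D6 F#6

B major to G major down is a major third, so every note moves down by that interval.
F3 becomes Db3
C#3 becomes A2
Ab6 becomes Fb6
F#6 becomes D6
A#6 becomes F#6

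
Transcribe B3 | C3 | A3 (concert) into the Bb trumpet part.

C#4 D3 B3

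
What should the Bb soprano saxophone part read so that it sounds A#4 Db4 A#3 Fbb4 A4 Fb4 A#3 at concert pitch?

The Bb soprano saxophone sounds a major second below written, so the written part must be a major second above concert — transpose each note up.
A#4 -> B#4
Db4 -> Eb4
A#3 -> B#3
Fbb4 -> Gbb4
A4 -> B4
Fb4 -> Gb4
A#3 -> B#3

B#4 Eb4 B#3 Gbb4 B4 Gb4 B#3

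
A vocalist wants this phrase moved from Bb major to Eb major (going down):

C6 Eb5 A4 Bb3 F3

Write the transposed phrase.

Bb major to Eb major down is a perfect fifth, so every note moves down by that interval.
C6 → F5
Eb5 → Ab4
A4 → D4
Bb3 → Eb3
F3 → Bb2

F5 Ab4 D4 Eb3 Bb2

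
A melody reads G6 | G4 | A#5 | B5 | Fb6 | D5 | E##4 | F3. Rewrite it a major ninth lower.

F5 F3 G#4 A4 Ebb5 C4 D##3 Eb2

G6 → F5
G4 → F3
A#5 → G#4
B5 → A4
Fb6 → Ebb5
D5 → C4
E##4 → D##3
F3 → Eb2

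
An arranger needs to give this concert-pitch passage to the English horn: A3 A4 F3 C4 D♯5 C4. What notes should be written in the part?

Written C4 sounds as F3 on the English horn, so concert pitches are written a perfect fifth up.
A3 to E4
A4 to E5
F3 to C4
C4 to G4
D#5 to A#5
C4 to G4

E4 E5 C4 G4 A#5 G4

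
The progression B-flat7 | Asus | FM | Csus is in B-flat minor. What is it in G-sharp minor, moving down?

G#7 F##sus D#M A#sus

B-flat minor down to G-sharp minor is a diminished third; each chord root moves by that interval while the quality stays the same.
B-flat7: root B-flat down a diminished third → G#, giving G#7.
Asus: root A down a diminished third → F##, giving F##sus.
FM: root F down a diminished third → D#, giving D#M.
Csus: root C down a diminished third → A#, giving A#sus.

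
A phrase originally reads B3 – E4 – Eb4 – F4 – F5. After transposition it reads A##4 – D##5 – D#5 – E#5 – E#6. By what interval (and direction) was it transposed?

Take the first pair: B3 → A##4. B to A spans 7 letter names, so the interval is some kind of seventh.
B3 to A##4 is 12 semitones, which makes it an augmented seventh; the second version is higher, so the direction is up.
Checking another pair — F5 → E#6 — gives the same interval.

up an augmented seventh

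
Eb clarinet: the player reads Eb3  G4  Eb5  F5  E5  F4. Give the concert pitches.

Gb3 Bb4 Gb5 Ab5 G5 Ab4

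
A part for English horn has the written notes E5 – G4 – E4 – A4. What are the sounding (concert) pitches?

Written C4 on the English horn sounds as F3, a perfect fifth lower; apply that shift to every note.
E5 → A4
G4 → C4
E4 → A3
A4 → D4

A4 C4 A3 D4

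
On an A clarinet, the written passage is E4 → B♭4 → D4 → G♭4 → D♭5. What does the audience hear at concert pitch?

Written C4 on the A clarinet sounds as A3, a minor third lower; apply that shift to every note.
E4 gives C#4
Bb4 gives G4
D4 gives B3
Gb4 gives Eb4
Db5 gives Bb4

C#4 G4 B3 Eb4 Bb4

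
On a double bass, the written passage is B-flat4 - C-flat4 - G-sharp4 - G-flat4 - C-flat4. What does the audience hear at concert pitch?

Bb3 Cb3 G#3 Gb3 Cb3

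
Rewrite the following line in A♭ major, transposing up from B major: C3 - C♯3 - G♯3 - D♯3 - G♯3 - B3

B major to A♭ major up is a diminished seventh, so every note moves up by that interval.
C3 to Bbb3
C#3 to Bb3
G#3 to F4
D#3 to C4
G#3 to F4
B3 to Ab4

Bbb3 Bb3 F4 C4 F4 Ab4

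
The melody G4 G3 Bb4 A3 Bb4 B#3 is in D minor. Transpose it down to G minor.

C4 C3 Eb4 D3 Eb4 E#3

From D down to G is a perfect fifth; apply that to each pitch.
G4 -> C4
G3 -> C3
Bb4 -> Eb4
A3 -> D3
Bb4 -> Eb4
B#3 -> E#3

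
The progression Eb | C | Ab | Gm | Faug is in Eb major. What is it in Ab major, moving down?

Eb major down to Ab major is a perfect fifth; each chord root moves by that interval while the quality stays the same.
Eb: root Eb down a perfect fifth → Ab, giving Ab.
C: root C down a perfect fifth → F, giving F.
Ab: root Ab down a perfect fifth → Db, giving Db.
Gm: root G down a perfect fifth → C, giving Cm.
Faug: root F down a perfect fifth → Bb, giving Bbaug.

Ab F Db Cm Bbaug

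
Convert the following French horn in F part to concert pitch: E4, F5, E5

The French horn in F sounds a perfect fifth below written, so transpose each written note down a perfect fifth.
E4 → A3
F5 → Bb4
E5 → A4

A3 Bb4 A4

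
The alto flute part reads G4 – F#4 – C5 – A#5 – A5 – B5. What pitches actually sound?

D4 C#4 G4 E#5 E5 F#5

The alto flute sounds a perfect fourth below written, so transpose each written note down a perfect fourth.
G4 → D4
F#4 → C#4
C5 → G4
A#5 → E#5
A5 → E5
B5 → F#5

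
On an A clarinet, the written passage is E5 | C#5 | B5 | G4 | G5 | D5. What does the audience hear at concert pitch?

C#5 A#4 G#5 E4 E5 B4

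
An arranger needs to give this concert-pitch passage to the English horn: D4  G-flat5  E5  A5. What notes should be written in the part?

A4 Db6 B5 E6

The English horn sounds a perfect fifth below written, so the written part must be a perfect fifth above concert — transpose each note up.
D4 to A4
Gb5 to Db6
E5 to B5
A5 to E6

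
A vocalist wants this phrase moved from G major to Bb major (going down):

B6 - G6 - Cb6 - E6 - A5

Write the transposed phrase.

D6 Bb5 Ebb5 G5 C5

From G down to Bb is a major sixth; apply that to each pitch.
B6 to D6
G6 to Bb5
Cb6 to Ebb5
E6 to G5
A5 to C5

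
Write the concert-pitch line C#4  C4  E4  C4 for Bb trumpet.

D#4 D4 F#4 D4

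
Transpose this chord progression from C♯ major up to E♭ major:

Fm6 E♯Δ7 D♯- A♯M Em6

Abbm6 GΔ7 F- CM Gbm6

C♯ major up to E♭ major is a diminished third; each chord root moves by that interval while the quality stays the same.
Fm6: root F up a diminished third → Abb, giving Abbm6.
E♯Δ7: root E♯ up a diminished third → G, giving GΔ7.
D♯-: root D♯ up a diminished third → F, giving F-.
A♯M: root A♯ up a diminished third → C, giving CM.
Em6: root E up a diminished third → Gb, giving Gbm6.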